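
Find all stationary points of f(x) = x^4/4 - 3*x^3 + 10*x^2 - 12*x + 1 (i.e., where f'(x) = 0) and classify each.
f'(x) = x^3 - 9*x^2 + 20*x - 12

Solve f'(x) = 0:
  Factor: x^3 - 9*x^2 + 20*x - 12 = (x - 6)*(x - 2)*(x - 1) = 0.
  ⇒ x = 1, 2, 6

f''(x) = 3*x^2 - 18*x + 20
Second-derivative test at each critical point:
  f''(1) = 5 > 0 → local minimum
  f''(2) = -4 < 0 → local maximum
  f''(6) = 20 > 0 → local minimum

Critical points: x = 1 (local minimum); x = 2 (local maximum); x = 6 (local minimum)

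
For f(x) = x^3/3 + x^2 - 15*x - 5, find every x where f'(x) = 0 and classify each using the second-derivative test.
f'(x) = x^2 + 2*x - 15

Solve f'(x) = 0:
  Factor: x^2 + 2*x - 15 = (x - 3)*(x + 5) = 0.
  ⇒ x = -5, 3

f''(x) = 2*x + 2
Second-derivative test at each critical point:
  f''(-5) = -8 < 0 → local maximum
  f''(3) = 8 > 0 → local minimum

Critical points: x = -5 (local maximum); x = 3 (local minimum)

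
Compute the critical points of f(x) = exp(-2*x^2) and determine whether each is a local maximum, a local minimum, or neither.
f'(x) = -4*x*exp(-2*x^2)

Solve f'(x) = 0:
  f'(x) = (-4*x)·exp(-2*x^2) and exp(-2*x^2) > 0 for every x, so f'(x) = 0 ⇔ -4*x = 0.
  -4*x = 0.
  ⇒ x = 0

f''(x) = 4*(4*x^2 - 1)*exp(-2*x^2)
Second-derivative test at each critical point:
  f''(0) = -4 < 0 → local maximum

Critical points: x = 0 (local maximum)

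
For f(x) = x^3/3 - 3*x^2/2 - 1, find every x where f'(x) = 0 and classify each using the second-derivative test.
f'(x) = x*(x - 3)

Solve f'(x) = 0:
  Factor: x^2 - 3*x = x*(x - 3) = 0.
  ⇒ x = 0, 3

f''(x) = 2*x - 3
Second-derivative test at each critical point:
  f''(0) = -3 < 0 → local maximum
  f''(3) = 3 > 0 → local minimum

Critical points: x = 0 (local maximum); x = 3 (local minimum)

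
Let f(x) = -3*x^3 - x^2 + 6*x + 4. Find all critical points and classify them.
f'(x) = -9*x^2 - 2*x + 6

Solve f'(x) = 0:
  9*x^2 + 2*x - 6 = 0 has no rational roots; quadratic formula: x = (-2 ± √220)/18.
  ⇒ x = -sqrt(55)/9 - 1/9 ≈ -0.9351, -1/9 + sqrt(55)/9 ≈ 0.7129

f''(x) = -18*x - 2
Second-derivative test at each critical point:
  f''(-0.9351) = 14.8324 > 0 → local minimum
  f''(0.7129) = -14.8324 < 0 → local maximum

Critical points: x = -sqrt(55)/9 - 1/9 ≈ -0.9351 (local minimum); x = -1/9 + sqrt(55)/9 ≈ 0.7129 (local maximum)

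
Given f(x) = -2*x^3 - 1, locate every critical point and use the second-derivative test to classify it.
f'(x) = -6*x^2

Solve f'(x) = 0:
  ⇒ x = 0

f''(x) = -12*x
Second-derivative test at each critical point:
  f''(0) = 0, so the second-derivative test is inconclusive; use the first-derivative test: f'(-1/4) = -0.3750, f'(1/4) = -0.3750 — f' is negative on both sides (no sign change) → neither a local maximum nor a local minimum

Critical points: x = 0 (neither)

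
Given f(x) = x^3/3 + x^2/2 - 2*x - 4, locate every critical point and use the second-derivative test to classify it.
f'(x) = x^2 + x - 2

Solve f'(x) = 0:
  Factor: x^2 + x - 2 = (x - 1)*(x + 2) = 0.
  ⇒ x = -2, 1

f''(x) = 2*x + 1
Second-derivative test at each critical point:
  f''(-2) = -3 < 0 → local maximum
  f''(1) = 3 > 0 → local minimum

Critical points: x = -2 (local maximum); x = 1 (local minimum)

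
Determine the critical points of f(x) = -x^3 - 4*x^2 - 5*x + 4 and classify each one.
f'(x) = -3*x^2 - 8*x - 5

Solve f'(x) = 0:
  Factor: -3*x^2 - 8*x - 5 = -(x + 1)*(3*x + 5) = 0.
  ⇒ x = -5/3, -1

f''(x) = -6*x - 8
Second-derivative test at each critical point:
  f''(-5/3) = 2 > 0 → local minimum
  f''(-1) = -2 < 0 → local maximum

Critical points: x = -5/3 (local minimum); x = -1 (local maximum)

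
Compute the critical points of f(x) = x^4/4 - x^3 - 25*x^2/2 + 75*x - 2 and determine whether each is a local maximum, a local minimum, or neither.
f'(x) = x^3 - 3*x^2 - 25*x + 75

Solve f'(x) = 0:
  Factor: x^3 - 3*x^2 - 25*x + 75 = (x - 5)*(x - 3)*(x + 5) = 0.
  ⇒ x = -5, 3, 5

f''(x) = 3*x^2 - 6*x - 25
Second-derivative test at each critical point:
  f''(-5) = 80 > 0 → local minimum
  f''(3) = -16 < 0 → local maximum
  f''(5) = 20 > 0 → local minimum

Critical points: x = -5 (local minimum); x = 3 (local maximum); x = 5 (local minimum)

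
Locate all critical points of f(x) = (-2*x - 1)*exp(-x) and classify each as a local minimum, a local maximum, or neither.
f'(x) = (2*x - 1)*exp(-x)

Solve f'(x) = 0:
  f'(x) = (2*x - 1)·exp(-x) and exp(-x) > 0 for every x, so f'(x) = 0 ⇔ 2*x - 1 = 0.
  2*x - 1 = 0.
  ⇒ x = 1/2

f''(x) = (3 - 2*x)*exp(-x)
Second-derivative test at each critical point:
  f''(1/2) = 1.2131 > 0 → local minimum

Critical points: x = 1/2 (local minimum)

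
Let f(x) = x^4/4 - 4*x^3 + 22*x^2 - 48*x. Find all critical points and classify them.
f'(x) = x^3 - 12*x^2 + 44*x - 48

Solve f'(x) = 0:
  Factor: x^3 - 12*x^2 + 44*x - 48 = (x - 6)*(x - 4)*(x - 2) = 0.
  ⇒ x = 2, 4, 6

f''(x) = 3*x^2 - 24*x + 44
Second-derivative test at each critical point:
  f''(2) = 8 > 0 → local minimum
  f''(4) = -4 < 0 → local maximum
  f''(6) = 8 > 0 → local minimum

Critical points: x = 2 (local minimum); x = 4 (local maximum); x = 6 (local minimum)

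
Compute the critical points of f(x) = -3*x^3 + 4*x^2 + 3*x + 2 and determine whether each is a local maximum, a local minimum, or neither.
f'(x) = -9*x^2 + 8*x + 3

Solve f'(x) = 0:
  9*x^2 - 8*x - 3 = 0 has no rational roots; quadratic formula: x = (8 ± √172)/18.
  ⇒ x = 4/9 - sqrt(43)/9 ≈ -0.2842, 4/9 + sqrt(43)/9 ≈ 1.1730

f''(x) = 8 - 18*x
Second-derivative test at each critical point:
  f''(-0.2842) = 13.1149 > 0 → local minimum
  f''(1.1730) = -13.1149 < 0 → local maximum

Critical points: x = 4/9 - sqrt(43)/9 ≈ -0.2842 (local minimum); x = 4/9 + sqrt(43)/9 ≈ 1.1730 (local maximum)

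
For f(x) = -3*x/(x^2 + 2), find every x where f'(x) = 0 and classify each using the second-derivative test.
f'(x) = 3*(x^2 - 2)/(x^2 + 2)^2

Solve f'(x) = 0:
  f'(x) = 3*(x^2 - 2)/(x^2 + 2)^2; the denominator is positive wherever f is defined, so f'(x) = 0 ⇔ 3*x^2 - 6 = 0.
  Factor: 3*x^2 - 6 = 3*(x^2 - 2); x^2 - 2 = 0 has no rational roots; quadratic formula: x = (0 ± √8)/2.
  ⇒ x = -sqrt(2) ≈ -1.4142, sqrt(2) ≈ 1.4142

f''(x) = 6*x*(6 - x^2)/(x^2 + 2)^3
Second-derivative test at each critical point:
  f''(-1.4142) = -0.5303 < 0 → local maximum
  f''(1.4142) = 0.5303 > 0 → local minimum

Critical points: x = -sqrt(2) ≈ -1.4142 (local maximum); x = sqrt(2) ≈ 1.4142 (local minimum)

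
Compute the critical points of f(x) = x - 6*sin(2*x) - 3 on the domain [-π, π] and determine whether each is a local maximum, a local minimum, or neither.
f'(x) = 1 - 12*cos(2*x)

Solve f'(x) = 0 on [-π, π]:
  f'(x) = 0 ⇔ cos(2*x) = 1/12, i.e. 2*x = ±arccos(1/12) + 2nπ; keep the solutions lying in [-π, π].
  ⇒ x = -pi + acos(1/12)/2 ≈ -2.3979, -acos(1/12)/2 ≈ -0.7437, acos(1/12)/2 ≈ 0.7437, pi - acos(1/12)/2 ≈ 2.3979

f''(x) = 24*sin(2*x)
Second-derivative test at each critical point:
  f''(-2.3979) = 23.9165 > 0 → local minimum
  f''(-0.7437) = -23.9165 < 0 → local maximum
  f''(0.7437) = 23.9165 > 0 → local minimum
  f''(2.3979) = -23.9165 < 0 → local maximum

Critical points: x = -pi + acos(1/12)/2 ≈ -2.3979 (local minimum); x = -acos(1/12)/2 ≈ -0.7437 (local maximum); x = acos(1/12)/2 ≈ 0.7437 (local minimum); x = pi - acos(1/12)/2 ≈ 2.3979 (local maximum)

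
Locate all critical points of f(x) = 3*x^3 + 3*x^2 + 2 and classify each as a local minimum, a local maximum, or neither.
f'(x) = 3*x*(3*x + 2)

Solve f'(x) = 0:
  Factor: 9*x^2 + 6*x = 3*x*(3*x + 2) = 0.
  ⇒ x = -2/3, 0

f''(x) = 18*x + 6
Second-derivative test at each critical point:
  f''(-2/3) = -6 < 0 → local maximum
  f''(0) = 6 > 0 → local minimum

Critical points: x = -2/3 (local maximum); x = 0 (local minimum)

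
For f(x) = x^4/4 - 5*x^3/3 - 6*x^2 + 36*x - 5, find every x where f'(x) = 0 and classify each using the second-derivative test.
f'(x) = x^3 - 5*x^2 - 12*x + 36

Solve f'(x) = 0:
  Factor: x^3 - 5*x^2 - 12*x + 36 = (x - 6)*(x - 2)*(x + 3) = 0.
  ⇒ x = -3, 2, 6

f''(x) = 3*x^2 - 10*x - 12
Second-derivative test at each critical point:
  f''(-3) = 45 > 0 → local minimum
  f''(2) = -20 < 0 → local maximum
  f''(6) = 36 > 0 → local minimum

Critical points: x = -3 (local minimum); x = 2 (local maximum); x = 6 (local minimum)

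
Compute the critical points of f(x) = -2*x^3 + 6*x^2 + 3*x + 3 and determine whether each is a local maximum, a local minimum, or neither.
f'(x) = -6*x^2 + 12*x + 3

Solve f'(x) = 0:
  Factor: -6*x^2 + 12*x + 3 = -3*(2*x^2 - 4*x - 1); 2*x^2 - 4*x - 1 = 0 has no rational roots; quadratic formula: x = (4 ± √24)/4.
  ⇒ x = 1 - sqrt(6)/2 ≈ -0.2247, 1 + sqrt(6)/2 ≈ 2.2247

f''(x) = 12 - 12*x
Second-derivative test at each critical point:
  f''(-0.2247) = 14.6969 > 0 → local minimum
  f''(2.2247) = -14.6969 < 0 → local maximum

Critical points: x = 1 - sqrt(6)/2 ≈ -0.2247 (local minimum); x = 1 + sqrt(6)/2 ≈ 2.2247 (local maximum)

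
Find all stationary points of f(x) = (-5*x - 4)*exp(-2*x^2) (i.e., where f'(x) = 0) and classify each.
f'(x) = (4*x*(5*x + 4) - 5)*exp(-2*x^2)

Solve f'(x) = 0:
  f'(x) = (20*x^2 + 16*x - 5)·exp(-2*x^2) and exp(-2*x^2) > 0 for every x, so f'(x) = 0 ⇔ 20*x^2 + 16*x - 5 = 0.
  20*x^2 + 16*x - 5 = 0 has no rational roots; quadratic formula: x = (-16 ± √656)/40.
  ⇒ x = -sqrt(41)/10 - 2/5 ≈ -1.0403, -2/5 + sqrt(41)/10 ≈ 0.2403

f''(x) = 4*(-20*x^3 - 16*x^2 + 15*x + 4)*exp(-2*x^2)
Second-derivative test at each critical point:
  f''(-1.0403) = -2.9405 < 0 → local maximum
  f''(0.2403) = 22.8187 > 0 → local minimum

Critical points: x = -sqrt(41)/10 - 2/5 ≈ -1.0403 (local maximum); x = -2/5 + sqrt(41)/10 ≈ 0.2403 (local minimum)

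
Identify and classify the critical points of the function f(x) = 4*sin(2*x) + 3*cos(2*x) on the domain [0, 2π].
f'(x) = -6*sin(2*x) + 8*cos(2*x)

Solve f'(x) = 0 on [0, 2π]:
  f'(x) = 0 ⇔ 4*cos(2*x) = 3*sin(2*x) ⇔ tan(2*x) = 4/3, i.e. 2*x = arctan(4/3) + nπ; keep the solutions lying in [0, 2π].
  ⇒ x = atan(4/3)/2 ≈ 0.4636, atan(4/3)/2 + pi/2 ≈ 2.0344, atan(4/3)/2 + pi ≈ 3.6052, atan(4/3)/2 + 3*pi/2 ≈ 5.1760

f''(x) = -16*sin(2*x) - 12*cos(2*x)
Second-derivative test at each critical point:
  f''(0.4636) = -20 < 0 → local maximum
  f''(2.0344) = 20 > 0 → local minimum
  f''(3.6052) = -20 < 0 → local maximum
  f''(5.1760) = 20 > 0 → local minimum

Critical points: x = atan(4/3)/2 ≈ 0.4636 (local maximum); x = atan(4/3)/2 + pi/2 ≈ 2.0344 (local minimum); x = atan(4/3)/2 + pi ≈ 3.6052 (local maximum); x = atan(4/3)/2 + 3*pi/2 ≈ 5.1760 (local minimum)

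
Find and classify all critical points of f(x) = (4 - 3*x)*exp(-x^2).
f'(x) = (2*x*(3*x - 4) - 3)*exp(-x^2)

Solve f'(x) = 0:
  f'(x) = (6*x^2 - 8*x - 3)·exp(-x^2) and exp(-x^2) > 0 for every x, so f'(x) = 0 ⇔ 6*x^2 - 8*x - 3 = 0.
  6*x^2 - 8*x - 3 = 0 has no rational roots; quadratic formula: x = (8 ± √136)/12.
  ⇒ x = 2/3 - sqrt(34)/6 ≈ -0.3052, 2/3 + sqrt(34)/6 ≈ 1.6385

f''(x) = 2*(2*x^2*(4 - 3*x) + 9*x - 4)*exp(-x^2)
Second-derivative test at each critical point:
  f''(-0.3052) = -10.6250 < 0 → local maximum
  f''(1.6385) = 0.7959 > 0 → local minimum

Critical points: x = 2/3 - sqrt(34)/6 ≈ -0.3052 (local maximum); x = 2/3 + sqrt(34)/6 ≈ 1.6385 (local minimum)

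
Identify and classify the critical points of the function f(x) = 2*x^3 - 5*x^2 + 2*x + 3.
f'(x) = 6*x^2 - 10*x + 2

Solve f'(x) = 0:
  Factor: 6*x^2 - 10*x + 2 = 2*(3*x^2 - 5*x + 1); 3*x^2 - 5*x + 1 = 0 has no rational roots; quadratic formula: x = (5 ± √13)/6.
  ⇒ x = 5/6 - sqrt(13)/6 ≈ 0.2324, sqrt(13)/6 + 5/6 ≈ 1.4343

f''(x) = 12*x - 10
Second-derivative test at each critical point:
  f''(0.2324) = -7.2111 < 0 → local maximum
  f''(1.4343) = 7.2111 > 0 → local minimum

Critical points: x = 5/6 - sqrt(13)/6 ≈ 0.2324 (local maximum); x = sqrt(13)/6 + 5/6 ≈ 1.4343 (local minimum)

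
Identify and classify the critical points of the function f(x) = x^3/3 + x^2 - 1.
f'(x) = x*(x + 2)

Solve f'(x) = 0:
  Factor: x^2 + 2*x = x*(x + 2) = 0.
  ⇒ x = -2, 0

f''(x) = 2*x + 2
Second-derivative test at each critical point:
  f''(-2) = -2 < 0 → local maximum
  f''(0) = 2 > 0 → local minimum

Critical points: x = -2 (local maximum); x = 0 (local minimum)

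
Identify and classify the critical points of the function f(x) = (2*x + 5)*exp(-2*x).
f'(x) = 4*(-x - 2)*exp(-2*x)

Solve f'(x) = 0:
  f'(x) = (-4*x - 8)·exp(-2*x) and exp(-2*x) > 0 for every x, so f'(x) = 0 ⇔ -4*x - 8 = 0.
  Factor: -4*x - 8 = -4*(x + 2) = 0.
  ⇒ x = -2

f''(x) = 4*(2*x + 3)*exp(-2*x)
Second-derivative test at each critical point:
  f''(-2) = -218.3926 < 0 → local maximum

Critical points: x = -2 (local maximum)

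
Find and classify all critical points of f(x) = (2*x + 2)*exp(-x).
f'(x) = -2*x*exp(-x)

Solve f'(x) = 0:
  f'(x) = (-2*x)·exp(-x) and exp(-x) > 0 for every x, so f'(x) = 0 ⇔ -2*x = 0.
  -2*x = 0.
  ⇒ x = 0

f''(x) = 2*(x - 1)*exp(-x)
Second-derivative test at each critical point:
  f''(0) = -2 < 0 → local maximum

Critical points: x = 0 (local maximum)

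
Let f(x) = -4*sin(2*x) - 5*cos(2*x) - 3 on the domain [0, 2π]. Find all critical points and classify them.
f'(x) = 10*sin(2*x) - 8*cos(2*x)

Solve f'(x) = 0 on [0, 2π]:
  f'(x) = 0 ⇔ -4*cos(2*x) = -5*sin(2*x) ⇔ tan(2*x) = 4/5, i.e. 2*x = arctan(4/5) + nπ; keep the solutions lying in [0, 2π].
  ⇒ x = atan(4/5)/2 ≈ 0.3374, atan(4/5)/2 + pi/2 ≈ 1.9082, atan(4/5)/2 + pi ≈ 3.4790, atan(4/5)/2 + 3*pi/2 ≈ 5.0498

f''(x) = 16*sin(2*x) + 20*cos(2*x)
Second-derivative test at each critical point:
  f''(0.3374) = 25.6125 > 0 → local minimum
  f''(1.9082) = -25.6125 < 0 → local maximum
  f''(3.4790) = 25.6125 > 0 → local minimum
  f''(5.0498) = -25.6125 < 0 → local maximum

Critical points: x = atan(4/5)/2 ≈ 0.3374 (local minimum); x = atan(4/5)/2 + pi/2 ≈ 1.9082 (local maximum); x = atan(4/5)/2 + pi ≈ 3.4790 (local minimum); x = atan(4/5)/2 + 3*pi/2 ≈ 5.0498 (local maximum)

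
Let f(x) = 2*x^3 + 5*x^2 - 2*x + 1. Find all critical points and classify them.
f'(x) = 6*x^2 + 10*x - 2

Solve f'(x) = 0:
  Factor: 6*x^2 + 10*x - 2 = 2*(3*x^2 + 5*x - 1); 3*x^2 + 5*x - 1 = 0 has no rational roots; quadratic formula: x = (-5 ± √37)/6.
  ⇒ x = -sqrt(37)/6 - 5/6 ≈ -1.8471, -5/6 + sqrt(37)/6 ≈ 0.1805

f''(x) = 12*x + 10
Second-derivative test at each critical point:
  f''(-1.8471) = -12.1655 < 0 → local maximum
  f''(0.1805) = 12.1655 > 0 → local minimum

Critical points: x = -sqrt(37)/6 - 5/6 ≈ -1.8471 (local maximum); x = -5/6 + sqrt(37)/6 ≈ 0.1805 (local minimum)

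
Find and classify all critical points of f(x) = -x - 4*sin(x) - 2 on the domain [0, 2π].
f'(x) = -4*cos(x) - 1

Solve f'(x) = 0 on [0, 2π]:
  f'(x) = 0 ⇔ cos(x) = -1/4, i.e. x = ±arccos(-1/4) + 2nπ; keep the solutions lying in [0, 2π].
  ⇒ x = acos(-1/4) ≈ 1.8235, -acos(-1/4) + 2*pi ≈ 4.4597

f''(x) = 4*sin(x)
Second-derivative test at each critical point:
  f''(1.8235) = 3.8730 > 0 → local minimum
  f''(4.4597) = -3.8730 < 0 → local maximum

Critical points: x = acos(-1/4) ≈ 1.8235 (local minimum); x = -acos(-1/4) + 2*pi ≈ 4.4597 (local maximum)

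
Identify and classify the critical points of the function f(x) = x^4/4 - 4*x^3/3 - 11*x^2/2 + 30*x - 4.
f'(x) = x^3 - 4*x^2 - 11*x + 30

Solve f'(x) = 0:
  Factor: x^3 - 4*x^2 - 11*x + 30 = (x - 5)*(x - 2)*(x + 3) = 0.
  ⇒ x = -3, 2, 5

f''(x) = 3*x^2 - 8*x - 11
Second-derivative test at each critical point:
  f''(-3) = 40 > 0 → local minimum
  f''(2) = -15 < 0 → local maximum
  f''(5) = 24 > 0 → local minimum

Critical points: x = -3 (local minimum); x = 2 (local maximum); x = 5 (local minimum)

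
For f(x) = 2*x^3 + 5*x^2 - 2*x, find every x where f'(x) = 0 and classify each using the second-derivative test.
f'(x) = 6*x^2 + 10*x - 2

Solve f'(x) = 0:
  Factor: 6*x^2 + 10*x - 2 = 2*(3*x^2 + 5*x - 1); 3*x^2 + 5*x - 1 = 0 has no rational roots; quadratic formula: x = (-5 ± √37)/6.
  ⇒ x = -sqrt(37)/6 - 5/6 ≈ -1.8471, -5/6 + sqrt(37)/6 ≈ 0.1805

f''(x) = 12*x + 10
Second-derivative test at each critical point:
  f''(-1.8471) = -12.1655 < 0 → local maximum
  f''(0.1805) = 12.1655 > 0 → local minimum

Critical points: x = -sqrt(37)/6 - 5/6 ≈ -1.8471 (local maximum); x = -5/6 + sqrt(37)/6 ≈ 0.1805 (local minimum)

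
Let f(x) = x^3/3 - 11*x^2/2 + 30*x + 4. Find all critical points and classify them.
f'(x) = x^2 - 11*x + 30

Solve f'(x) = 0:
  Factor: x^2 - 11*x + 30 = (x - 6)*(x - 5) = 0.
  ⇒ x = 5, 6

f''(x) = 2*x - 11
Second-derivative test at each critical point:
  f''(5) = -1 < 0 → local maximum
  f''(6) = 1 > 0 → local minimum

Critical points: x = 5 (local maximum); x = 6 (local minimum)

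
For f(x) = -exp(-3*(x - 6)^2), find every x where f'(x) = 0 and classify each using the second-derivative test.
f'(x) = 6*(x - 6)*exp(-3*(x - 6)^2)

Solve f'(x) = 0:
  f'(x) = (6*x - 36)·exp(-3*(x - 6)^2) and exp(-3*(x - 6)^2) > 0 for every x, so f'(x) = 0 ⇔ 6*x - 36 = 0.
  Factor: 6*x - 36 = 6*(x - 6) = 0.
  ⇒ x = 6

f''(x) = 6*(1 - 6*(x - 6)^2)*exp(-3*(x - 6)^2)
Second-derivative test at each critical point:
  f''(6) = 6 > 0 → local minimum

Critical points: x = 6 (local minimum)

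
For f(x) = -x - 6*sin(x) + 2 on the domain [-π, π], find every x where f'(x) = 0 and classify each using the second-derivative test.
f'(x) = -6*cos(x) - 1

Solve f'(x) = 0 on [-π, π]:
  f'(x) = 0 ⇔ cos(x) = -1/6, i.e. x = ±arccos(-1/6) + 2nπ; keep the solutions lying in [-π, π].
  ⇒ x = -acos(-1/6) ≈ -1.7382, acos(-1/6) ≈ 1.7382

f''(x) = 6*sin(x)
Second-derivative test at each critical point:
  f''(-1.7382) = -5.9161 < 0 → local maximum
  f''(1.7382) = 5.9161 > 0 → local minimum

Critical points: x = -acos(-1/6) ≈ -1.7382 (local maximum); x = acos(-1/6) ≈ 1.7382 (local minimum)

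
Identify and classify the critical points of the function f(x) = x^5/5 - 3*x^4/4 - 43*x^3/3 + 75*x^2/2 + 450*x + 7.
f'(x) = x^4 - 3*x^3 - 43*x^2 + 75*x + 450

Solve f'(x) = 0:
  Factor: x^4 - 3*x^3 - 43*x^2 + 75*x + 450 = (x - 6)*(x - 5)*(x + 3)*(x + 5) = 0.
  ⇒ x = -5, -3, 5, 6

f''(x) = 4*x^3 - 9*x^2 - 86*x + 75
Second-derivative test at each critical point:
  f''(-5) = -220 < 0 → local maximum
  f''(-3) = 144 > 0 → local minimum
  f''(5) = -80 < 0 → local maximum
  f''(6) = 99 > 0 → local minimum

Critical points: x = -5 (local maximum); x = -3 (local minimum); x = 5 (local maximum); x = 6 (local minimum)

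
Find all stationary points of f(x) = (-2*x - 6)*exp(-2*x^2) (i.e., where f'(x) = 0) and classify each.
f'(x) = 2*(4*x*(x + 3) - 1)*exp(-2*x^2)

Solve f'(x) = 0:
  f'(x) = (8*x^2 + 24*x - 2)·exp(-2*x^2) and exp(-2*x^2) > 0 for every x, so f'(x) = 0 ⇔ 8*x^2 + 24*x - 2 = 0.
  Factor: 8*x^2 + 24*x - 2 = 2*(4*x^2 + 12*x - 1); 4*x^2 + 12*x - 1 = 0 has no rational roots; quadratic formula: x = (-12 ± √160)/8.
  ⇒ x = -sqrt(10)/2 - 3/2 ≈ -3.0811, -3/2 + sqrt(10)/2 ≈ 0.0811

f''(x) = 8*(-4*x^2*(x + 3) + 3*x + 3)*exp(-2*x^2)
Second-derivative test at each critical point:
  f''(-3.0811) = -1.436e-07 < 0 → local maximum
  f''(0.0811) = 24.9673 > 0 → local minimum

Critical points: x = -sqrt(10)/2 - 3/2 ≈ -3.0811 (local maximum); x = -3/2 + sqrt(10)/2 ≈ 0.0811 (local minimum)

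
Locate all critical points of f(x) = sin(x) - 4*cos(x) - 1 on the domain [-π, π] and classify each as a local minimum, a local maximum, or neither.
f'(x) = 4*sin(x) + cos(x)

Solve f'(x) = 0 on [-π, π]:
  f'(x) = 0 ⇔ cos(x) = -4*sin(x) ⇔ tan(x) = -1/4, i.e. x = arctan(-1/4) + nπ; keep the solutions lying in [-π, π].
  ⇒ x = -atan(1/4) ≈ -0.2450, pi - atan(1/4) ≈ 2.8966

f''(x) = -sin(x) + 4*cos(x)
Second-derivative test at each critical point:
  f''(-0.2450) = 4.1231 > 0 → local minimum
  f''(2.8966) = -4.1231 < 0 → local maximum

Critical points: x = -atan(1/4) ≈ -0.2450 (local minimum); x = pi - atan(1/4) ≈ 2.8966 (local maximum)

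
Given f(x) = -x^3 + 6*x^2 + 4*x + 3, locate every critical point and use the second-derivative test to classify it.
f'(x) = -3*x^2 + 12*x + 4

Solve f'(x) = 0:
  3*x^2 - 12*x - 4 = 0 has no rational roots; quadratic formula: x = (12 ± √192)/6.
  ⇒ x = 2 - 4*sqrt(3)/3 ≈ -0.3094, 2 + 4*sqrt(3)/3 ≈ 4.3094

f''(x) = 12 - 6*x
Second-derivative test at each critical point:
  f''(-0.3094) = 13.8564 > 0 → local minimum
  f''(4.3094) = -13.8564 < 0 → local maximum

Critical points: x = 2 - 4*sqrt(3)/3 ≈ -0.3094 (local minimum); x = 2 + 4*sqrt(3)/3 ≈ 4.3094 (local maximum)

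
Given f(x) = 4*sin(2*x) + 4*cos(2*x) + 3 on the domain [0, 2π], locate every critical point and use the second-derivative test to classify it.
f'(x) = 8*sqrt(2)*cos(2*x + pi/4)

Solve f'(x) = 0 on [0, 2π]:
  f'(x) = 0 ⇔ 4*cos(2*x) = 4*sin(2*x) ⇔ tan(2*x) = 1, i.e. 2*x = arctan(1) + nπ; keep the solutions lying in [0, 2π].
  ⇒ x = pi/8 ≈ 0.3927, 5*pi/8 ≈ 1.9635, 9*pi/8 ≈ 3.5343, 13*pi/8 ≈ 5.1051

f''(x) = -16*sqrt(2)*sin(2*x + pi/4)
Second-derivative test at each critical point:
  f''(0.3927) = -22.6274 < 0 → local maximum
  f''(1.9635) = 22.6274 > 0 → local minimum
  f''(3.5343) = -22.6274 < 0 → local maximum
  f''(5.1051) = 22.6274 > 0 → local minimum

Critical points: x = pi/8 ≈ 0.3927 (local maximum); x = 5*pi/8 ≈ 1.9635 (local minimum); x = 9*pi/8 ≈ 3.5343 (local maximum); x = 13*pi/8 ≈ 5.1051 (local minimum)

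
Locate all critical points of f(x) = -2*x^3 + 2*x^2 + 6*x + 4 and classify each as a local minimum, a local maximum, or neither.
f'(x) = -6*x^2 + 4*x + 6

Solve f'(x) = 0:
  Factor: -6*x^2 + 4*x + 6 = -2*(3*x^2 - 2*x - 3); 3*x^2 - 2*x - 3 = 0 has no rational roots; quadratic formula: x = (2 ± √40)/6.
  ⇒ x = 1/3 - sqrt(10)/3 ≈ -0.7208, 1/3 + sqrt(10)/3 ≈ 1.3874

f''(x) = 4 - 12*x
Second-derivative test at each critical point:
  f''(-0.7208) = 12.6491 > 0 → local minimum
  f''(1.3874) = -12.6491 < 0 → local maximum

Critical points: x = 1/3 - sqrt(10)/3 ≈ -0.7208 (local minimum); x = 1/3 + sqrt(10)/3 ≈ 1.3874 (local maximum)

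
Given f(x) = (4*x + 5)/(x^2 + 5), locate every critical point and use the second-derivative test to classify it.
f'(x) = 2*(-2*x^2 - 5*x + 10)/(x^4 + 10*x^2 + 25)

Solve f'(x) = 0:
  f'(x) = -2*(2*x^2 + 5*x - 10)/(x^2 + 5)^2; the denominator is positive wherever f is defined, so f'(x) = 0 ⇔ -4*x^2 - 10*x + 20 = 0.
  Factor: -4*x^2 - 10*x + 20 = -2*(2*x^2 + 5*x - 10); 2*x^2 + 5*x - 10 = 0 has no rational roots; quadratic formula: x = (-5 ± √105)/4.
  ⇒ x = -sqrt(105)/4 - 5/4 ≈ -3.8117, -5/4 + sqrt(105)/4 ≈ 1.3117

f''(x) = 2*(4*x^2*(4*x + 5) - (12*x + 5)*(x^2 + 5))/(x^2 + 5)^3
Second-derivative test at each critical point:
  f''(-3.8117) = 0.0537 > 0 → local minimum
  f''(1.3117) = -0.4537 < 0 → local maximum

Critical points: x = -sqrt(105)/4 - 5/4 ≈ -3.8117 (local minimum); x = -5/4 + sqrt(105)/4 ≈ 1.3117 (local maximum)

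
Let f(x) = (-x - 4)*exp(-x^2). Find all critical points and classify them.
f'(x) = (2*x*(x + 4) - 1)*exp(-x^2)

Solve f'(x) = 0:
  f'(x) = (2*x^2 + 8*x - 1)·exp(-x^2) and exp(-x^2) > 0 for every x, so f'(x) = 0 ⇔ 2*x^2 + 8*x - 1 = 0.
  2*x^2 + 8*x - 1 = 0 has no rational roots; quadratic formula: x = (-8 ± √72)/4.
  ⇒ x = -3*sqrt(2)/2 - 2 ≈ -4.1213, -2 + 3*sqrt(2)/2 ≈ 0.1213

f''(x) = 2*(-2*x^2*(x + 4) + 3*x + 4)*exp(-x^2)
Second-derivative test at each critical point:
  f''(-4.1213) = -3.565e-07 < 0 → local maximum
  f''(0.1213) = 8.3613 > 0 → local minimum

Critical points: x = -3*sqrt(2)/2 - 2 ≈ -4.1213 (local maximum); x = -2 + 3*sqrt(2)/2 ≈ 0.1213 (local minimum)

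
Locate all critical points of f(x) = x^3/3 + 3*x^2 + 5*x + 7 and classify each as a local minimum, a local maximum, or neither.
f'(x) = x^2 + 6*x + 5

Solve f'(x) = 0:
  Factor: x^2 + 6*x + 5 = (x + 1)*(x + 5) = 0.
  ⇒ x = -5, -1

f''(x) = 2*x + 6
Second-derivative test at each critical point:
  f''(-5) = -4 < 0 → local maximum
  f''(-1) = 4 > 0 → local minimum

Critical points: x = -5 (local maximum); x = -1 (local minimum)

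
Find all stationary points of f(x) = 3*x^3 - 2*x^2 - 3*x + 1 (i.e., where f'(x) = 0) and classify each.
f'(x) = 9*x^2 - 4*x - 3

Solve f'(x) = 0:
  9*x^2 - 4*x - 3 = 0 has no rational roots; quadratic formula: x = (4 ± √124)/18.
  ⇒ x = 2/9 - sqrt(31)/9 ≈ -0.3964, 2/9 + sqrt(31)/9 ≈ 0.8409

f''(x) = 18*x - 4
Second-derivative test at each critical point:
  f''(-0.3964) = -11.1355 < 0 → local maximum
  f''(0.8409) = 11.1355 > 0 → local minimum

Critical points: x = 2/9 - sqrt(31)/9 ≈ -0.3964 (local maximum); x = 2/9 + sqrt(31)/9 ≈ 0.8409 (local minimum)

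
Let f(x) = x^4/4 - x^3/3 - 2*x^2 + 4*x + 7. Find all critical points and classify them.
f'(x) = x^3 - x^2 - 4*x + 4

Solve f'(x) = 0:
  Factor: x^3 - x^2 - 4*x + 4 = (x - 2)*(x - 1)*(x + 2) = 0.
  ⇒ x = -2, 1, 2

f''(x) = 3*x^2 - 2*x - 4
Second-derivative test at each critical point:
  f''(-2) = 12 > 0 → local minimum
  f''(1) = -3 < 0 → local maximum
  f''(2) = 4 > 0 → local minimum

Critical points: x = -2 (local minimum); x = 1 (local maximum); x = 2 (local minimum)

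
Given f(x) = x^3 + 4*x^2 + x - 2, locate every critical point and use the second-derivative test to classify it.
f'(x) = 3*x^2 + 8*x + 1

Solve f'(x) = 0:
  3*x^2 + 8*x + 1 = 0 has no rational roots; quadratic formula: x = (-8 ± √52)/6.
  ⇒ x = -4/3 - sqrt(13)/3 ≈ -2.5352, -4/3 + sqrt(13)/3 ≈ -0.1315

f''(x) = 6*x + 8
Second-derivative test at each critical point:
  f''(-2.5352) = -7.2111 < 0 → local maximum
  f''(-0.1315) = 7.2111 > 0 → local minimum

Critical points: x = -4/3 - sqrt(13)/3 ≈ -2.5352 (local maximum); x = -4/3 + sqrt(13)/3 ≈ -0.1315 (local minimum)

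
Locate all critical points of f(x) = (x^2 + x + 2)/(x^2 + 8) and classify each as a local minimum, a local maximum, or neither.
f'(x) = (-x^2 + 12*x + 8)/(x^4 + 16*x^2 + 64)

Solve f'(x) = 0:
  f'(x) = -(x^2 - 12*x - 8)/(x^2 + 8)^2; the denominator is positive wherever f is defined, so f'(x) = 0 ⇔ -x^2 + 12*x + 8 = 0.
  x^2 - 12*x - 8 = 0 has no rational roots; quadratic formula: x = (12 ± √176)/2.
  ⇒ x = 6 - 2*sqrt(11) ≈ -0.6332, 6 + 2*sqrt(11) ≈ 12.6332

f''(x) = 2*(x^3 - 18*x^2 - 24*x + 48)/(x^6 + 24*x^4 + 192*x^2 + 512)
Second-derivative test at each critical point:
  f''(-0.6332) = 0.1880 > 0 → local minimum
  f''(12.6332) = -4.723e-04 < 0 → local maximum

Critical points: x = 6 - 2*sqrt(11) ≈ -0.6332 (local minimum); x = 6 + 2*sqrt(11) ≈ 12.6332 (local maximum)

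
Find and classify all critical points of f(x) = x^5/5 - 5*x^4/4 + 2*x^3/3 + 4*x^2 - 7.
f'(x) = x*(x^3 - 5*x^2 + 2*x + 8)

Solve f'(x) = 0:
  Factor: x^4 - 5*x^3 + 2*x^2 + 8*x = x*(x - 4)*(x - 2)*(x + 1) = 0.
  ⇒ x = -1, 0, 2, 4

f''(x) = 4*x^3 - 15*x^2 + 4*x + 8
Second-derivative test at each critical point:
  f''(-1) = -15 < 0 → local maximum
  f''(0) = 8 > 0 → local minimum
  f''(2) = -12 < 0 → local maximum
  f''(4) = 40 > 0 → local minimum

Critical points: x = -1 (local maximum); x = 0 (local minimum); x = 2 (local maximum); x = 4 (local minimum)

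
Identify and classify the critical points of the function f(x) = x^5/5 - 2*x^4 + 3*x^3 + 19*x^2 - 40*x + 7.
f'(x) = x^4 - 8*x^3 + 9*x^2 + 38*x - 40

Solve f'(x) = 0:
  Factor: x^4 - 8*x^3 + 9*x^2 + 38*x - 40 = (x - 5)*(x - 4)*(x - 1)*(x + 2) = 0.
  ⇒ x = -2, 1, 4, 5

f''(x) = 4*x^3 - 24*x^2 + 18*x + 38
Second-derivative test at each critical point:
  f''(-2) = -126 < 0 → local maximum
  f''(1) = 36 > 0 → local minimum
  f''(4) = -18 < 0 → local maximum
  f''(5) = 28 > 0 → local minimum

Critical points: x = -2 (local maximum); x = 1 (local minimum); x = 4 (local maximum); x = 5 (local minimum)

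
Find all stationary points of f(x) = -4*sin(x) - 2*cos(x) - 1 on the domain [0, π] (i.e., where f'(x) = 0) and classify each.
f'(x) = 2*sin(x) - 4*cos(x)

Solve f'(x) = 0 on [0, π]:
  f'(x) = 0 ⇔ -4*cos(x) = -2*sin(x) ⇔ tan(x) = 2, i.e. x = arctan(2) + nπ; keep the solutions lying in [0, π].
  ⇒ x = atan(2) ≈ 1.1071

f''(x) = 4*sin(x) + 2*cos(x)
Second-derivative test at each critical point:
  f''(1.1071) = 4.4721 > 0 → local minimum

Critical points: x = atan(2) ≈ 1.1071 (local minimum)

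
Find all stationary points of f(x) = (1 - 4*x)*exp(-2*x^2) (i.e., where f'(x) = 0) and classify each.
f'(x) = 4*(x*(4*x - 1) - 1)*exp(-2*x^2)

Solve f'(x) = 0:
  f'(x) = (16*x^2 - 4*x - 4)·exp(-2*x^2) and exp(-2*x^2) > 0 for every x, so f'(x) = 0 ⇔ 16*x^2 - 4*x - 4 = 0.
  Factor: 16*x^2 - 4*x - 4 = 4*(4*x^2 - x - 1); 4*x^2 - x - 1 = 0 has no rational roots; quadratic formula: x = (1 ± √17)/8.
  ⇒ x = 1/8 - sqrt(17)/8 ≈ -0.3904, 1/8 + sqrt(17)/8 ≈ 0.6404

f''(x) = 4*(4*x^2*(1 - 4*x) + 12*x - 1)*exp(-2*x^2)
Second-derivative test at each critical point:
  f''(-0.3904) = -12.1593 < 0 → local maximum
  f''(0.6404) = 7.2624 > 0 → local minimum

Critical points: x = 1/8 - sqrt(17)/8 ≈ -0.3904 (local maximum); x = 1/8 + sqrt(17)/8 ≈ 0.6404 (local minimum)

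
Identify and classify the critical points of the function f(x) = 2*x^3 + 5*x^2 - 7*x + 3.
f'(x) = 6*x^2 + 10*x - 7

Solve f'(x) = 0:
  6*x^2 + 10*x - 7 = 0 has no rational roots; quadratic formula: x = (-10 ± √268)/12.
  ⇒ x = -sqrt(67)/6 - 5/6 ≈ -2.1976, -5/6 + sqrt(67)/6 ≈ 0.5309

f''(x) = 12*x + 10
Second-derivative test at each critical point:
  f''(-2.1976) = -16.3707 < 0 → local maximum
  f''(0.5309) = 16.3707 > 0 → local minimum

Critical points: x = -sqrt(67)/6 - 5/6 ≈ -2.1976 (local maximum); x = -5/6 + sqrt(67)/6 ≈ 0.5309 (local minimum)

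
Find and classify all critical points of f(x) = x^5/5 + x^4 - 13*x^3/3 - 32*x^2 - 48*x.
f'(x) = x^4 + 4*x^3 - 13*x^2 - 64*x - 48

Solve f'(x) = 0:
  Factor: x^4 + 4*x^3 - 13*x^2 - 64*x - 48 = (x - 4)*(x + 1)*(x + 3)*(x + 4) = 0.
  ⇒ x = -4, -3, -1, 4

f''(x) = 4*x^3 + 12*x^2 - 26*x - 64
Second-derivative test at each critical point:
  f''(-4) = -24 < 0 → local maximum
  f''(-3) = 14 > 0 → local minimum
  f''(-1) = -30 < 0 → local maximum
  f''(4) = 280 > 0 → local minimum

Critical points: x = -4 (local maximum); x = -3 (local minimum); x = -1 (local maximum); x = 4 (local minimum)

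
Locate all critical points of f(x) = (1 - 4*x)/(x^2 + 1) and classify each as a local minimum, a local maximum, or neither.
f'(x) = 2*(2*x^2 - x - 2)/(x^4 + 2*x^2 + 1)

Solve f'(x) = 0:
  f'(x) = 2*(2*x^2 - x - 2)/(x^2 + 1)^2; the denominator is positive wherever f is defined, so f'(x) = 0 ⇔ 4*x^2 - 2*x - 4 = 0.
  Factor: 4*x^2 - 2*x - 4 = 2*(2*x^2 - x - 2); 2*x^2 - x - 2 = 0 has no rational roots; quadratic formula: x = (1 ± √17)/4.
  ⇒ x = 1/4 - sqrt(17)/4 ≈ -0.7808, 1/4 + sqrt(17)/4 ≈ 1.2808

f''(x) = 2*(4*x^2*(1 - 4*x) + (12*x - 1)*(x^2 + 1))/(x^2 + 1)^3
Second-derivative test at each critical point:
  f''(-0.7808) = -3.1828 < 0 → local maximum
  f''(1.2808) = 1.1828 > 0 → local minimum

Critical points: x = 1/4 - sqrt(17)/4 ≈ -0.7808 (local maximum); x = 1/4 + sqrt(17)/4 ≈ 1.2808 (local minimum)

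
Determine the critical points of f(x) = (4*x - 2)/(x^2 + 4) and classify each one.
f'(x) = 4*(-x^2 + x + 4)/(x^4 + 8*x^2 + 16)

Solve f'(x) = 0:
  f'(x) = -4*(x^2 - x - 4)/(x^2 + 4)^2; the denominator is positive wherever f is defined, so f'(x) = 0 ⇔ -4*x^2 + 4*x + 16 = 0.
  Factor: -4*x^2 + 4*x + 16 = -4*(x^2 - x - 4); x^2 - x - 4 = 0 has no rational roots; quadratic formula: x = (1 ± √17)/2.
  ⇒ x = 1/2 - sqrt(17)/2 ≈ -1.5616, 1/2 + sqrt(17)/2 ≈ 2.5616

f''(x) = 4*(4*x^2*(2*x - 1) + (1 - 6*x)*(x^2 + 4))/(x^2 + 4)^3
Second-derivative test at each critical point:
  f''(-1.5616) = 0.3979 > 0 → local minimum
  f''(2.5616) = -0.1479 < 0 → local maximum

Critical points: x = 1/2 - sqrt(17)/2 ≈ -1.5616 (local minimum); x = 1/2 + sqrt(17)/2 ≈ 2.5616 (local maximum)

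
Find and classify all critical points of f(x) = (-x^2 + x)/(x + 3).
f'(x) = (-x^2 - 6*x + 3)/(x^2 + 6*x + 9)

Solve f'(x) = 0:
  f'(x) = -(x^2 + 6*x - 3)/(x + 3)^2; the denominator is positive wherever f is defined, so f'(x) = 0 ⇔ -x^2 - 6*x + 3 = 0.
  x^2 + 6*x - 3 = 0 has no rational roots; quadratic formula: x = (-6 ± √48)/2.
  ⇒ x = -2*sqrt(3) - 3 ≈ -6.4641, -3 + 2*sqrt(3) ≈ 0.4641

f''(x) = -24/(x^3 + 9*x^2 + 27*x + 27)
Second-derivative test at each critical point:
  f''(-6.4641) = 0.5774 > 0 → local minimum
  f''(0.4641) = -0.5774 < 0 → local maximum

Critical points: x = -2*sqrt(3) - 3 ≈ -6.4641 (local minimum); x = -3 + 2*sqrt(3) ≈ 0.4641 (local maximum)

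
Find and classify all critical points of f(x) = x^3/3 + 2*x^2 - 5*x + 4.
f'(x) = x^2 + 4*x - 5

Solve f'(x) = 0:
  Factor: x^2 + 4*x - 5 = (x - 1)*(x + 5) = 0.
  ⇒ x = -5, 1

f''(x) = 2*x + 4
Second-derivative test at each critical point:
  f''(-5) = -6 < 0 → local maximum
  f''(1) = 6 > 0 → local minimum

Critical points: x = -5 (local maximum); x = 1 (local minimum)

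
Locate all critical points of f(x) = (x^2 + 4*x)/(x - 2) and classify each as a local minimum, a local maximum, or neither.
f'(x) = (x^2 - 4*x - 8)/(x^2 - 4*x + 4)

Solve f'(x) = 0:
  f'(x) = (x^2 - 4*x - 8)/(x - 2)^2; the denominator is positive wherever f is defined, so f'(x) = 0 ⇔ x^2 - 4*x - 8 = 0.
  x^2 - 4*x - 8 = 0 has no rational roots; quadratic formula: x = (4 ± √48)/2.
  ⇒ x = 2 - 2*sqrt(3) ≈ -1.4641, 2 + 2*sqrt(3) ≈ 5.4641

f''(x) = 24/(x^3 - 6*x^2 + 12*x - 8)
Second-derivative test at each critical point:
  f''(-1.4641) = -0.5774 < 0 → local maximum
  f''(5.4641) = 0.5774 > 0 → local minimum

Critical points: x = 2 - 2*sqrt(3) ≈ -1.4641 (local maximum); x = 2 + 2*sqrt(3) ≈ 5.4641 (local minimum)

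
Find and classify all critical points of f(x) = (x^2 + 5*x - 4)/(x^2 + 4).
f'(x) = (-5*x^2 + 16*x + 20)/(x^4 + 8*x^2 + 16)

Solve f'(x) = 0:
  f'(x) = -(5*x^2 - 16*x - 20)/(x^2 + 4)^2; the denominator is positive wherever f is defined, so f'(x) = 0 ⇔ -5*x^2 + 16*x + 20 = 0.
  5*x^2 - 16*x - 20 = 0 has no rational roots; quadratic formula: x = (16 ± √656)/10.
  ⇒ x = 8/5 - 2*sqrt(41)/5 ≈ -0.9612, 8/5 + 2*sqrt(41)/5 ≈ 4.1612

f''(x) = 2*(5*x^3 - 24*x^2 - 60*x + 32)/(x^6 + 12*x^4 + 48*x^2 + 64)
Second-derivative test at each critical point:
  f''(-0.9612) = 1.0564 > 0 → local minimum
  f''(4.1612) = -0.0564 < 0 → local maximum

Critical points: x = 8/5 - 2*sqrt(41)/5 ≈ -0.9612 (local minimum); x = 8/5 + 2*sqrt(41)/5 ≈ 4.1612 (local maximum)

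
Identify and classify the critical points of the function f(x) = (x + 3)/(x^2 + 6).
f'(x) = (x^2 - 2*x*(x + 3) + 6)/(x^2 + 6)^2

Solve f'(x) = 0:
  f'(x) = -(x^2 + 6*x - 6)/(x^2 + 6)^2; the denominator is positive wherever f is defined, so f'(x) = 0 ⇔ -x^2 - 6*x + 6 = 0.
  x^2 + 6*x - 6 = 0 has no rational roots; quadratic formula: x = (-6 ± √60)/2.
  ⇒ x = -sqrt(15) - 3 ≈ -6.8730, -3 + sqrt(15) ≈ 0.8730

f''(x) = 2*(4*x^2*(x + 3) - 3*(x + 1)*(x^2 + 6))/(x^2 + 6)^3
Second-derivative test at each critical point:
  f''(-6.8730) = 0.0027 > 0 → local minimum
  f''(0.8730) = -0.1694 < 0 → local maximum

Critical points: x = -sqrt(15) - 3 ≈ -6.8730 (local minimum); x = -3 + sqrt(15) ≈ 0.8730 (local maximum)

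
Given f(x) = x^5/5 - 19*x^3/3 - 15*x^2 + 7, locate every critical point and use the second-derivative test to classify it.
f'(x) = x*(x^3 - 19*x - 30)

Solve f'(x) = 0:
  Factor: x^4 - 19*x^2 - 30*x = x*(x - 5)*(x + 2)*(x + 3) = 0.
  ⇒ x = -3, -2, 0, 5

f''(x) = 4*x^3 - 38*x - 30
Second-derivative test at each critical point:
  f''(-3) = -24 < 0 → local maximum
  f''(-2) = 14 > 0 → local minimum
  f''(0) = -30 < 0 → local maximum
  f''(5) = 280 > 0 → local minimum

Critical points: x = -3 (local maximum); x = -2 (local minimum); x = 0 (local maximum); x = 5 (local minimum)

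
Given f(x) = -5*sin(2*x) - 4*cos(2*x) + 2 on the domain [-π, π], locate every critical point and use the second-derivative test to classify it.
f'(x) = 8*sin(2*x) - 10*cos(2*x)

Solve f'(x) = 0 on [-π, π]:
  f'(x) = 0 ⇔ -5*cos(2*x) = -4*sin(2*x) ⇔ tan(2*x) = 5/4, i.e. 2*x = arctan(5/4) + nπ; keep the solutions lying in [-π, π].
  ⇒ x = -pi + atan(5/4)/2 ≈ -2.6936, -pi/2 + atan(5/4)/2 ≈ -1.1228, atan(5/4)/2 ≈ 0.4480, atan(5/4)/2 + pi/2 ≈ 2.0188

f''(x) = 20*sin(2*x) + 16*cos(2*x)
Second-derivative test at each critical point:
  f''(-2.6936) = 25.6125 > 0 → local minimum
  f''(-1.1228) = -25.6125 < 0 → local maximum
  f''(0.4480) = 25.6125 > 0 → local minimum
  f''(2.0188) = -25.6125 < 0 → local maximum

Critical points: x = -pi + atan(5/4)/2 ≈ -2.6936 (local minimum); x = -pi/2 + atan(5/4)/2 ≈ -1.1228 (local maximum); x = atan(5/4)/2 ≈ 0.4480 (local minimum); x = atan(5/4)/2 + pi/2 ≈ 2.0188 (local maximum)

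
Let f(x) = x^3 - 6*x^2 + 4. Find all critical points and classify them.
f'(x) = 3*x*(x - 4)

Solve f'(x) = 0:
  Factor: 3*x^2 - 12*x = 3*x*(x - 4) = 0.
  ⇒ x = 0, 4

f''(x) = 6*x - 12
Second-derivative test at each critical point:
  f''(0) = -12 < 0 → local maximum
  f''(4) = 12 > 0 → local minimum

Critical points: x = 0 (local maximum); x = 4 (local minimum)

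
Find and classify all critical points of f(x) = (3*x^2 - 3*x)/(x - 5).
f'(x) = 3*(x^2 - 10*x + 5)/(x^2 - 10*x + 25)

Solve f'(x) = 0:
  f'(x) = 3*(x^2 - 10*x + 5)/(x - 5)^2; the denominator is positive wherever f is defined, so f'(x) = 0 ⇔ 3*x^2 - 30*x + 15 = 0.
  Factor: 3*x^2 - 30*x + 15 = 3*(x^2 - 10*x + 5); x^2 - 10*x + 5 = 0 has no rational roots; quadratic formula: x = (10 ± √80)/2.
  ⇒ x = 5 - 2*sqrt(5) ≈ 0.5279, 2*sqrt(5) + 5 ≈ 9.4721

f''(x) = 120/(x^3 - 15*x^2 + 75*x - 125)
Second-derivative test at each critical point:
  f''(0.5279) = -1.3416 < 0 → local maximum
  f''(9.4721) = 1.3416 > 0 → local minimum

Critical points: x = 5 - 2*sqrt(5) ≈ 0.5279 (local maximum); x = 2*sqrt(5) + 5 ≈ 9.4721 (local minimum)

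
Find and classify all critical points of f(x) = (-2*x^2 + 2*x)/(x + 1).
f'(x) = 2*(-x^2 - 2*x + 1)/(x^2 + 2*x + 1)

Solve f'(x) = 0:
  f'(x) = -2*(x^2 + 2*x - 1)/(x + 1)^2; the denominator is positive wherever f is defined, so f'(x) = 0 ⇔ -2*x^2 - 4*x + 2 = 0.
  Factor: -2*x^2 - 4*x + 2 = -2*(x^2 + 2*x - 1); x^2 + 2*x - 1 = 0 has no rational roots; quadratic formula: x = (-2 ± √8)/2.
  ⇒ x = -sqrt(2) - 1 ≈ -2.4142, -1 + sqrt(2) ≈ 0.4142

f''(x) = -8/(x^3 + 3*x^2 + 3*x + 1)
Second-derivative test at each critical point:
  f''(-2.4142) = 2.8284 > 0 → local minimum
  f''(0.4142) = -2.8284 < 0 → local maximum

Critical points: x = -sqrt(2) - 1 ≈ -2.4142 (local minimum); x = -1 + sqrt(2) ≈ 0.4142 (local maximum)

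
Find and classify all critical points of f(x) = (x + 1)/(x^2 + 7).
f'(x) = (x^2 - 2*x*(x + 1) + 7)/(x^2 + 7)^2

Solve f'(x) = 0:
  f'(x) = -(x^2 + 2*x - 7)/(x^2 + 7)^2; the denominator is positive wherever f is defined, so f'(x) = 0 ⇔ -x^2 - 2*x + 7 = 0.
  x^2 + 2*x - 7 = 0 has no rational roots; quadratic formula: x = (-2 ± √32)/2.
  ⇒ x = -2*sqrt(2) - 1 ≈ -3.8284, -1 + 2*sqrt(2) ≈ 1.8284

f''(x) = 2*(4*x^2*(x + 1) - (3*x + 1)*(x^2 + 7))/(x^2 + 7)^3
Second-derivative test at each critical point:
  f''(-3.8284) = 0.0121 > 0 → local minimum
  f''(1.8284) = -0.0529 < 0 → local maximum

Critical points: x = -2*sqrt(2) - 1 ≈ -3.8284 (local minimum); x = -1 + 2*sqrt(2) ≈ 1.8284 (local maximum)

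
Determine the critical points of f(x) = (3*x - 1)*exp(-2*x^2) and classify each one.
f'(x) = (-4*x*(3*x - 1) + 3)*exp(-2*x^2)

Solve f'(x) = 0:
  f'(x) = (-12*x^2 + 4*x + 3)·exp(-2*x^2) and exp(-2*x^2) > 0 for every x, so f'(x) = 0 ⇔ -12*x^2 + 4*x + 3 = 0.
  12*x^2 - 4*x - 3 = 0 has no rational roots; quadratic formula: x = (4 ± √160)/24.
  ⇒ x = 1/6 - sqrt(10)/6 ≈ -0.3604, 1/6 + sqrt(10)/6 ≈ 0.6937

f''(x) = 4*(4*x^2*(3*x - 1) - 9*x + 1)*exp(-2*x^2)
Second-derivative test at each critical point:
  f''(-0.3604) = 9.7556 > 0 → local minimum
  f''(0.6937) = -4.8313 < 0 → local maximum

Critical points: x = 1/6 - sqrt(10)/6 ≈ -0.3604 (local minimum); x = 1/6 + sqrt(10)/6 ≈ 0.6937 (local maximum)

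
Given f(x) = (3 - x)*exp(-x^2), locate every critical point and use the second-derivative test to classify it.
f'(x) = (2*x*(x - 3) - 1)*exp(-x^2)

Solve f'(x) = 0:
  f'(x) = (2*x^2 - 6*x - 1)·exp(-x^2) and exp(-x^2) > 0 for every x, so f'(x) = 0 ⇔ 2*x^2 - 6*x - 1 = 0.
  2*x^2 - 6*x - 1 = 0 has no rational roots; quadratic formula: x = (6 ± √44)/4.
  ⇒ x = 3/2 - sqrt(11)/2 ≈ -0.1583, 3/2 + sqrt(11)/2 ≈ 3.1583

f''(x) = 2*(2*x^2*(3 - x) + 3*x - 3)*exp(-x^2)
Second-derivative test at each critical point:
  f''(-0.1583) = -6.4691 < 0 → local maximum
  f''(3.1583) = 3.088e-04 > 0 → local minimum

Critical points: x = 3/2 - sqrt(11)/2 ≈ -0.1583 (local maximum); x = 3/2 + sqrt(11)/2 ≈ 3.1583 (local minimum)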